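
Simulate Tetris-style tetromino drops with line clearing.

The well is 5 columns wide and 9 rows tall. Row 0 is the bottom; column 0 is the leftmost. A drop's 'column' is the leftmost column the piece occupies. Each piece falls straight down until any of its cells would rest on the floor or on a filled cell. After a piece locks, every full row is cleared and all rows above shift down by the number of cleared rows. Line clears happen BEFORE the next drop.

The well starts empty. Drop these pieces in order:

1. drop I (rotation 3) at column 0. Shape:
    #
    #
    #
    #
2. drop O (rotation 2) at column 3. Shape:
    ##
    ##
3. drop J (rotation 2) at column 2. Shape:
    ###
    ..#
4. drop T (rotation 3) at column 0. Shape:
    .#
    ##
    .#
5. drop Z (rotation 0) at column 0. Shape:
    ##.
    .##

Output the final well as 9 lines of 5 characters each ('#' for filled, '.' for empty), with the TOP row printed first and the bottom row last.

Drop 1: I rot3 at col 0 lands with bottom-row=0; cleared 0 line(s) (total 0); column heights now [4 0 0 0 0], max=4
Drop 2: O rot2 at col 3 lands with bottom-row=0; cleared 0 line(s) (total 0); column heights now [4 0 0 2 2], max=4
Drop 3: J rot2 at col 2 lands with bottom-row=2; cleared 0 line(s) (total 0); column heights now [4 0 4 4 4], max=4
Drop 4: T rot3 at col 0 lands with bottom-row=3; cleared 1 line(s) (total 1); column heights now [4 5 0 2 3], max=5
Drop 5: Z rot0 at col 0 lands with bottom-row=5; cleared 0 line(s) (total 1); column heights now [7 7 6 2 3], max=7

Answer: .....
.....
##...
.##..
.#...
##...
#...#
#..##
#..##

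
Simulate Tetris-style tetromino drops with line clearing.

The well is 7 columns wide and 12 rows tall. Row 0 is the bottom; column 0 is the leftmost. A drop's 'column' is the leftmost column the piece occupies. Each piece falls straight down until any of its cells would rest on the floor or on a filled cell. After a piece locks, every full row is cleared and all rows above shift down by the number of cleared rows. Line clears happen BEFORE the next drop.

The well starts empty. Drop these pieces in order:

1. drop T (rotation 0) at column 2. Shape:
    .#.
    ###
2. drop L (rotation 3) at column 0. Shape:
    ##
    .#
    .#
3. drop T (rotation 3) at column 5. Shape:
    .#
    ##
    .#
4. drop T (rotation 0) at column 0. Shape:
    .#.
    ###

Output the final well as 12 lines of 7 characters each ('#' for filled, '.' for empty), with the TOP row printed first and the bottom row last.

Answer: .......
.......
.......
.......
.......
.......
.......
.#.....
###....
##....#
.#.#.##
.####.#

Derivation:
Drop 1: T rot0 at col 2 lands with bottom-row=0; cleared 0 line(s) (total 0); column heights now [0 0 1 2 1 0 0], max=2
Drop 2: L rot3 at col 0 lands with bottom-row=0; cleared 0 line(s) (total 0); column heights now [3 3 1 2 1 0 0], max=3
Drop 3: T rot3 at col 5 lands with bottom-row=0; cleared 0 line(s) (total 0); column heights now [3 3 1 2 1 2 3], max=3
Drop 4: T rot0 at col 0 lands with bottom-row=3; cleared 0 line(s) (total 0); column heights now [4 5 4 2 1 2 3], max=5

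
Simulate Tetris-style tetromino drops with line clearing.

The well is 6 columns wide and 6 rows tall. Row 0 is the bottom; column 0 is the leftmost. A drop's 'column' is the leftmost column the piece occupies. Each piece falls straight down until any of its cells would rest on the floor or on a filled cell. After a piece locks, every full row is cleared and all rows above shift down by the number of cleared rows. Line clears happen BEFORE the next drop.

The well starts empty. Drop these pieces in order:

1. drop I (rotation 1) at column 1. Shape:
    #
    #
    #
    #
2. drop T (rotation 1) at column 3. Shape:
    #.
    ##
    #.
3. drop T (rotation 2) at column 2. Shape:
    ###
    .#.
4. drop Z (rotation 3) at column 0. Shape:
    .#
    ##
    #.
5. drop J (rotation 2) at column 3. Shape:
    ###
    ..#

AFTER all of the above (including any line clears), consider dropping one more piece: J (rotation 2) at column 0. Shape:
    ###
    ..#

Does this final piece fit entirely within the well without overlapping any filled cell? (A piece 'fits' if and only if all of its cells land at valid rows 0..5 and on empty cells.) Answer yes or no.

Drop 1: I rot1 at col 1 lands with bottom-row=0; cleared 0 line(s) (total 0); column heights now [0 4 0 0 0 0], max=4
Drop 2: T rot1 at col 3 lands with bottom-row=0; cleared 0 line(s) (total 0); column heights now [0 4 0 3 2 0], max=4
Drop 3: T rot2 at col 2 lands with bottom-row=3; cleared 0 line(s) (total 0); column heights now [0 4 5 5 5 0], max=5
Drop 4: Z rot3 at col 0 lands with bottom-row=3; cleared 0 line(s) (total 0); column heights now [5 6 5 5 5 0], max=6
Drop 5: J rot2 at col 3 lands with bottom-row=4; cleared 1 line(s) (total 1); column heights now [4 5 0 5 5 5], max=5
Test piece J rot2 at col 0 (width 3): heights before test = [4 5 0 5 5 5]; fits = True

Answer: yes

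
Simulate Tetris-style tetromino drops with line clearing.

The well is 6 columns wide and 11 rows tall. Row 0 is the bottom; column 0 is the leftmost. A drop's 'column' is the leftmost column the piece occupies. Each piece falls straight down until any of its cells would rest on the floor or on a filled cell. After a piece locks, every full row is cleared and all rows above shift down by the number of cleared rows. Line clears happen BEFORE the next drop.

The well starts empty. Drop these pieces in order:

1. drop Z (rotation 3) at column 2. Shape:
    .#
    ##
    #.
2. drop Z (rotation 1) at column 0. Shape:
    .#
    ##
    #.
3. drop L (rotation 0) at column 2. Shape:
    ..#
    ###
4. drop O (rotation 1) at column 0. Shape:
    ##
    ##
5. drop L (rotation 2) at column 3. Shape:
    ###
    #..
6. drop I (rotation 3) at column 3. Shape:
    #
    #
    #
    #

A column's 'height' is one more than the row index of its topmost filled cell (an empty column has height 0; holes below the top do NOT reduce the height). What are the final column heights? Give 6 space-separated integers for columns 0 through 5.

Drop 1: Z rot3 at col 2 lands with bottom-row=0; cleared 0 line(s) (total 0); column heights now [0 0 2 3 0 0], max=3
Drop 2: Z rot1 at col 0 lands with bottom-row=0; cleared 0 line(s) (total 0); column heights now [2 3 2 3 0 0], max=3
Drop 3: L rot0 at col 2 lands with bottom-row=3; cleared 0 line(s) (total 0); column heights now [2 3 4 4 5 0], max=5
Drop 4: O rot1 at col 0 lands with bottom-row=3; cleared 0 line(s) (total 0); column heights now [5 5 4 4 5 0], max=5
Drop 5: L rot2 at col 3 lands with bottom-row=4; cleared 0 line(s) (total 0); column heights now [5 5 4 6 6 6], max=6
Drop 6: I rot3 at col 3 lands with bottom-row=6; cleared 0 line(s) (total 0); column heights now [5 5 4 10 6 6], max=10

Answer: 5 5 4 10 6 6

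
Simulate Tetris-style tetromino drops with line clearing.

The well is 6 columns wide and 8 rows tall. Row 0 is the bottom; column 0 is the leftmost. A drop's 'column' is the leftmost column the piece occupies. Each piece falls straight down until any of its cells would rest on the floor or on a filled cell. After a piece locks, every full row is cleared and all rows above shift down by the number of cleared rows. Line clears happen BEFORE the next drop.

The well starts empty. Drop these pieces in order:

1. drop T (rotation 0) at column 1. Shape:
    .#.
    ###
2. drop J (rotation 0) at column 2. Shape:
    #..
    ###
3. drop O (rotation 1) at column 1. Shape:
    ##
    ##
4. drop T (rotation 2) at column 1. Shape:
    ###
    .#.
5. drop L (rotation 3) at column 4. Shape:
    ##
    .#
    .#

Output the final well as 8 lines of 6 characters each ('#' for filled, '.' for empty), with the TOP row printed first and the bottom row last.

Answer: .###..
..#...
.##...
.##...
..#.##
..####
..#..#
.###..

Derivation:
Drop 1: T rot0 at col 1 lands with bottom-row=0; cleared 0 line(s) (total 0); column heights now [0 1 2 1 0 0], max=2
Drop 2: J rot0 at col 2 lands with bottom-row=2; cleared 0 line(s) (total 0); column heights now [0 1 4 3 3 0], max=4
Drop 3: O rot1 at col 1 lands with bottom-row=4; cleared 0 line(s) (total 0); column heights now [0 6 6 3 3 0], max=6
Drop 4: T rot2 at col 1 lands with bottom-row=6; cleared 0 line(s) (total 0); column heights now [0 8 8 8 3 0], max=8
Drop 5: L rot3 at col 4 lands with bottom-row=1; cleared 0 line(s) (total 0); column heights now [0 8 8 8 4 4], max=8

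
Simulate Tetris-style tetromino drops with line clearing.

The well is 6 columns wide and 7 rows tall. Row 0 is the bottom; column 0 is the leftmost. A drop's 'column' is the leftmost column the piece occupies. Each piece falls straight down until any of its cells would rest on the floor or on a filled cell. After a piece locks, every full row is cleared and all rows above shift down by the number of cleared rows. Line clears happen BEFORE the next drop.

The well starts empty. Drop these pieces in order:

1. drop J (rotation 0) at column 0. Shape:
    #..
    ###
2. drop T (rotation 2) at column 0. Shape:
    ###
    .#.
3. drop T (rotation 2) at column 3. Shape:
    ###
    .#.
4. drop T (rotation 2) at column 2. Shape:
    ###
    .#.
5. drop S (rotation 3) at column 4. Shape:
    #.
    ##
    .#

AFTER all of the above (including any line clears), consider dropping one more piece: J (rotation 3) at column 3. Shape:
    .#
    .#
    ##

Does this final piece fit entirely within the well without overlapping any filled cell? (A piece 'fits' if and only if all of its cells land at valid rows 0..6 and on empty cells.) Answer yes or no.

Answer: no

Derivation:
Drop 1: J rot0 at col 0 lands with bottom-row=0; cleared 0 line(s) (total 0); column heights now [2 1 1 0 0 0], max=2
Drop 2: T rot2 at col 0 lands with bottom-row=1; cleared 0 line(s) (total 0); column heights now [3 3 3 0 0 0], max=3
Drop 3: T rot2 at col 3 lands with bottom-row=0; cleared 0 line(s) (total 0); column heights now [3 3 3 2 2 2], max=3
Drop 4: T rot2 at col 2 lands with bottom-row=2; cleared 0 line(s) (total 0); column heights now [3 3 4 4 4 2], max=4
Drop 5: S rot3 at col 4 lands with bottom-row=3; cleared 0 line(s) (total 0); column heights now [3 3 4 4 6 5], max=6
Test piece J rot3 at col 3 (width 2): heights before test = [3 3 4 4 6 5]; fits = False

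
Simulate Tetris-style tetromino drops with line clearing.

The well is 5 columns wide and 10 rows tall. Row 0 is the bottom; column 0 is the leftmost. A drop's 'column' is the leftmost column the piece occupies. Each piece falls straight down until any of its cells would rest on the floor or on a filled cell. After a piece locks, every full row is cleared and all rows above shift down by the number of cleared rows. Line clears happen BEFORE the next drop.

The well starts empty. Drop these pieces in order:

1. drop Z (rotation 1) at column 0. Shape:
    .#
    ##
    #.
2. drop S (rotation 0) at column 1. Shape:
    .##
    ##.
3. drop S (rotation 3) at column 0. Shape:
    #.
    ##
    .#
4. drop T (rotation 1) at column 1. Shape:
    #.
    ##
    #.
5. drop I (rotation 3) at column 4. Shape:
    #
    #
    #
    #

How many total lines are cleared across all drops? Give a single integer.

Drop 1: Z rot1 at col 0 lands with bottom-row=0; cleared 0 line(s) (total 0); column heights now [2 3 0 0 0], max=3
Drop 2: S rot0 at col 1 lands with bottom-row=3; cleared 0 line(s) (total 0); column heights now [2 4 5 5 0], max=5
Drop 3: S rot3 at col 0 lands with bottom-row=4; cleared 0 line(s) (total 0); column heights now [7 6 5 5 0], max=7
Drop 4: T rot1 at col 1 lands with bottom-row=6; cleared 0 line(s) (total 0); column heights now [7 9 8 5 0], max=9
Drop 5: I rot3 at col 4 lands with bottom-row=0; cleared 0 line(s) (total 0); column heights now [7 9 8 5 4], max=9

Answer: 0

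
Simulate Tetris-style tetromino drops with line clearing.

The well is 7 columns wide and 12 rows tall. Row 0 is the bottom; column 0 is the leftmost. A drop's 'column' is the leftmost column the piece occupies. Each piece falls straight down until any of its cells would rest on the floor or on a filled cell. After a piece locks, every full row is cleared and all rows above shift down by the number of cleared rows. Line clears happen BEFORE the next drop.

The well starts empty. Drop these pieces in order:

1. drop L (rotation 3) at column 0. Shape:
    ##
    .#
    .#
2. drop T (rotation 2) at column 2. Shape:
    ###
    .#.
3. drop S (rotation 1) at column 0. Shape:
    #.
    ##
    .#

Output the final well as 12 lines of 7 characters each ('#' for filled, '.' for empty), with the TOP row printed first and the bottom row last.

Answer: .......
.......
.......
.......
.......
.......
#......
##.....
.#.....
##.....
.####..
.#.#...

Derivation:
Drop 1: L rot3 at col 0 lands with bottom-row=0; cleared 0 line(s) (total 0); column heights now [3 3 0 0 0 0 0], max=3
Drop 2: T rot2 at col 2 lands with bottom-row=0; cleared 0 line(s) (total 0); column heights now [3 3 2 2 2 0 0], max=3
Drop 3: S rot1 at col 0 lands with bottom-row=3; cleared 0 line(s) (total 0); column heights now [6 5 2 2 2 0 0], max=6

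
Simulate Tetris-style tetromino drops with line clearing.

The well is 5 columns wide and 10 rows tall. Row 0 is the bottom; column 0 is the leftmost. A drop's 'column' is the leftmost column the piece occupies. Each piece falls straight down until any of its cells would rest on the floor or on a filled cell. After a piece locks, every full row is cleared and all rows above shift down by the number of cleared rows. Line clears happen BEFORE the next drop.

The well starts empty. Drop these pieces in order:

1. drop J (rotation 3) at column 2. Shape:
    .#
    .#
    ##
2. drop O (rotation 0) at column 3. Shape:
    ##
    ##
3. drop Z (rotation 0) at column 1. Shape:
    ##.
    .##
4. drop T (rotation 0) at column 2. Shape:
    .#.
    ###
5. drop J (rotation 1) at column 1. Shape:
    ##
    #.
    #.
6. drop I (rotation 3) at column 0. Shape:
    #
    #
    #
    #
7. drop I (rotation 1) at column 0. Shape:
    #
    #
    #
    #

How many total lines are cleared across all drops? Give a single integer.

Drop 1: J rot3 at col 2 lands with bottom-row=0; cleared 0 line(s) (total 0); column heights now [0 0 1 3 0], max=3
Drop 2: O rot0 at col 3 lands with bottom-row=3; cleared 0 line(s) (total 0); column heights now [0 0 1 5 5], max=5
Drop 3: Z rot0 at col 1 lands with bottom-row=5; cleared 0 line(s) (total 0); column heights now [0 7 7 6 5], max=7
Drop 4: T rot0 at col 2 lands with bottom-row=7; cleared 0 line(s) (total 0); column heights now [0 7 8 9 8], max=9
Drop 5: J rot1 at col 1 lands with bottom-row=7; cleared 0 line(s) (total 0); column heights now [0 10 10 9 8], max=10
Drop 6: I rot3 at col 0 lands with bottom-row=0; cleared 0 line(s) (total 0); column heights now [4 10 10 9 8], max=10
Drop 7: I rot1 at col 0 lands with bottom-row=4; cleared 1 line(s) (total 1); column heights now [7 9 9 8 5], max=9

Answer: 1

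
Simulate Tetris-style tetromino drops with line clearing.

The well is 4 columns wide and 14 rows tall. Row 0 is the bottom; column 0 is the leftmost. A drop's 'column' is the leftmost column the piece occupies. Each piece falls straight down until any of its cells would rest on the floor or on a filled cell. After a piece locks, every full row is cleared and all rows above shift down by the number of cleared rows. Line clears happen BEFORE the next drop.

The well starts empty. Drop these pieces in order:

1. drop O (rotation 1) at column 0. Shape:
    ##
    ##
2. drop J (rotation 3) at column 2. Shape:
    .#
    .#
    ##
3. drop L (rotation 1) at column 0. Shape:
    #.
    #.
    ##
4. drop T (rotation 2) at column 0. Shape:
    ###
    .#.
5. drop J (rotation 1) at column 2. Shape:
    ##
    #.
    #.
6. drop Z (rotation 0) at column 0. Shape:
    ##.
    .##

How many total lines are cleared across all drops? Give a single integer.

Answer: 1

Derivation:
Drop 1: O rot1 at col 0 lands with bottom-row=0; cleared 0 line(s) (total 0); column heights now [2 2 0 0], max=2
Drop 2: J rot3 at col 2 lands with bottom-row=0; cleared 1 line(s) (total 1); column heights now [1 1 0 2], max=2
Drop 3: L rot1 at col 0 lands with bottom-row=1; cleared 0 line(s) (total 1); column heights now [4 2 0 2], max=4
Drop 4: T rot2 at col 0 lands with bottom-row=3; cleared 0 line(s) (total 1); column heights now [5 5 5 2], max=5
Drop 5: J rot1 at col 2 lands with bottom-row=5; cleared 0 line(s) (total 1); column heights now [5 5 8 8], max=8
Drop 6: Z rot0 at col 0 lands with bottom-row=8; cleared 0 line(s) (total 1); column heights now [10 10 9 8], max=10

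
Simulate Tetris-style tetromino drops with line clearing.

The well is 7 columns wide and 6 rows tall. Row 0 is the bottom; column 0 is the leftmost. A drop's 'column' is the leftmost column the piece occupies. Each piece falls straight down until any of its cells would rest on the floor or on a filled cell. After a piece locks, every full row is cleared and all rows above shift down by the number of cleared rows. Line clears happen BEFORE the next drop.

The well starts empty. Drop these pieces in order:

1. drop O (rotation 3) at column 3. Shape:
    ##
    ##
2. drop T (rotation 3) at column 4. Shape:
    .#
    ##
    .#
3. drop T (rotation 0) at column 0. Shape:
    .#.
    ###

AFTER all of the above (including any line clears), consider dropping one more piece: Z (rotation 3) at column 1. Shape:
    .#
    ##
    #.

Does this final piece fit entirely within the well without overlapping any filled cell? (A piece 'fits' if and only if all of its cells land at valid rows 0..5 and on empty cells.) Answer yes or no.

Drop 1: O rot3 at col 3 lands with bottom-row=0; cleared 0 line(s) (total 0); column heights now [0 0 0 2 2 0 0], max=2
Drop 2: T rot3 at col 4 lands with bottom-row=1; cleared 0 line(s) (total 0); column heights now [0 0 0 2 3 4 0], max=4
Drop 3: T rot0 at col 0 lands with bottom-row=0; cleared 0 line(s) (total 0); column heights now [1 2 1 2 3 4 0], max=4
Test piece Z rot3 at col 1 (width 2): heights before test = [1 2 1 2 3 4 0]; fits = True

Answer: yes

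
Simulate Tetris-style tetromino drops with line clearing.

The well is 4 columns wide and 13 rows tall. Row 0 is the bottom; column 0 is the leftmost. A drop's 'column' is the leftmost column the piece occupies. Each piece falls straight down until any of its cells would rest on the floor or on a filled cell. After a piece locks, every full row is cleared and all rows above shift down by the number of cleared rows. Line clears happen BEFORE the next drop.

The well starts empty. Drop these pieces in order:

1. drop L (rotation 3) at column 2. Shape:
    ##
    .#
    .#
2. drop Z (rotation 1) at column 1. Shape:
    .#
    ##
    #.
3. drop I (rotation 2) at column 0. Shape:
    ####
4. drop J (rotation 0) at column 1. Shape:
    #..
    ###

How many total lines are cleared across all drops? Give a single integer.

Answer: 1

Derivation:
Drop 1: L rot3 at col 2 lands with bottom-row=0; cleared 0 line(s) (total 0); column heights now [0 0 3 3], max=3
Drop 2: Z rot1 at col 1 lands with bottom-row=2; cleared 0 line(s) (total 0); column heights now [0 4 5 3], max=5
Drop 3: I rot2 at col 0 lands with bottom-row=5; cleared 1 line(s) (total 1); column heights now [0 4 5 3], max=5
Drop 4: J rot0 at col 1 lands with bottom-row=5; cleared 0 line(s) (total 1); column heights now [0 7 6 6], max=7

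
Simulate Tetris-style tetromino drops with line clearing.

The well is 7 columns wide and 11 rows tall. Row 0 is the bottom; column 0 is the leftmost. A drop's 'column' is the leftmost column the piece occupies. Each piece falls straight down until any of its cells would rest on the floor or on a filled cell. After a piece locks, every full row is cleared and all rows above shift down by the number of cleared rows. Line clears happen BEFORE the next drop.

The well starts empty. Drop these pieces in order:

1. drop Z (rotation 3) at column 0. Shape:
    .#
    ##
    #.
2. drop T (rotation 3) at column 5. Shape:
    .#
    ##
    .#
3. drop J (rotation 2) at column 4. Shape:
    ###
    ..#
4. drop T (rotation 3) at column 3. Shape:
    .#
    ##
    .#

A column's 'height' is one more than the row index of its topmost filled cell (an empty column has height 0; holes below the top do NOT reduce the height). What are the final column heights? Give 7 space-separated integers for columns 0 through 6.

Answer: 2 3 0 7 8 5 5

Derivation:
Drop 1: Z rot3 at col 0 lands with bottom-row=0; cleared 0 line(s) (total 0); column heights now [2 3 0 0 0 0 0], max=3
Drop 2: T rot3 at col 5 lands with bottom-row=0; cleared 0 line(s) (total 0); column heights now [2 3 0 0 0 2 3], max=3
Drop 3: J rot2 at col 4 lands with bottom-row=3; cleared 0 line(s) (total 0); column heights now [2 3 0 0 5 5 5], max=5
Drop 4: T rot3 at col 3 lands with bottom-row=5; cleared 0 line(s) (total 0); column heights now [2 3 0 7 8 5 5], max=8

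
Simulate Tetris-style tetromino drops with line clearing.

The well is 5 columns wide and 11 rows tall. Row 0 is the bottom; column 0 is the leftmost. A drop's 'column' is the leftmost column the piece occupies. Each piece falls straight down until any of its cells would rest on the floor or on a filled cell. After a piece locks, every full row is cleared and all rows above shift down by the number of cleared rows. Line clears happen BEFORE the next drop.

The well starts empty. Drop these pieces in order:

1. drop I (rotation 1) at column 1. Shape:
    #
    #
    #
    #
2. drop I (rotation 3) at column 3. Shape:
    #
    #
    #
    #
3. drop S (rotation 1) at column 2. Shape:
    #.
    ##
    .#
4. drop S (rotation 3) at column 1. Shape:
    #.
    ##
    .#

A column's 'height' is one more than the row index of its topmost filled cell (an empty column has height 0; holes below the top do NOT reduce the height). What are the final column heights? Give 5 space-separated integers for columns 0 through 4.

Drop 1: I rot1 at col 1 lands with bottom-row=0; cleared 0 line(s) (total 0); column heights now [0 4 0 0 0], max=4
Drop 2: I rot3 at col 3 lands with bottom-row=0; cleared 0 line(s) (total 0); column heights now [0 4 0 4 0], max=4
Drop 3: S rot1 at col 2 lands with bottom-row=4; cleared 0 line(s) (total 0); column heights now [0 4 7 6 0], max=7
Drop 4: S rot3 at col 1 lands with bottom-row=7; cleared 0 line(s) (total 0); column heights now [0 10 9 6 0], max=10

Answer: 0 10 9 6 0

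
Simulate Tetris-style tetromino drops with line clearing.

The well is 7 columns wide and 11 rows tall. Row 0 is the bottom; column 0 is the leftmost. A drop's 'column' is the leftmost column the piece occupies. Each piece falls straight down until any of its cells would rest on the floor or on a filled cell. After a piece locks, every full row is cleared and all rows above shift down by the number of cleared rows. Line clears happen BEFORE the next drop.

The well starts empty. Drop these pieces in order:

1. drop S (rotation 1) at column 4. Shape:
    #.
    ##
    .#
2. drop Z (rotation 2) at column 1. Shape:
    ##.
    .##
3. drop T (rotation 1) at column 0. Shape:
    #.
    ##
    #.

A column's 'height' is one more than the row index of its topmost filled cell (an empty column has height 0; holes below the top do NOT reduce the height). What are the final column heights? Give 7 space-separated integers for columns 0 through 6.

Drop 1: S rot1 at col 4 lands with bottom-row=0; cleared 0 line(s) (total 0); column heights now [0 0 0 0 3 2 0], max=3
Drop 2: Z rot2 at col 1 lands with bottom-row=0; cleared 0 line(s) (total 0); column heights now [0 2 2 1 3 2 0], max=3
Drop 3: T rot1 at col 0 lands with bottom-row=1; cleared 0 line(s) (total 0); column heights now [4 3 2 1 3 2 0], max=4

Answer: 4 3 2 1 3 2 0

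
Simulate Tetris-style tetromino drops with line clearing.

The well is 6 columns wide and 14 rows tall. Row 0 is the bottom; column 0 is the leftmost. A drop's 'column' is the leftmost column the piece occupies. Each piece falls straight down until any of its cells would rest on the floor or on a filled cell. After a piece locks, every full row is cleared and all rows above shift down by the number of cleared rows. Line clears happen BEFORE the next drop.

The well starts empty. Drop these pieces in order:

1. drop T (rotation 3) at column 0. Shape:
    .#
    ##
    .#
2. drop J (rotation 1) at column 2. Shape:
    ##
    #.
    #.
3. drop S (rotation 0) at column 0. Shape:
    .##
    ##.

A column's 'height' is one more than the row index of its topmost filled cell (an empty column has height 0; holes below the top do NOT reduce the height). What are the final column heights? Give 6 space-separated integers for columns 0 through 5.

Answer: 4 5 5 3 0 0

Derivation:
Drop 1: T rot3 at col 0 lands with bottom-row=0; cleared 0 line(s) (total 0); column heights now [2 3 0 0 0 0], max=3
Drop 2: J rot1 at col 2 lands with bottom-row=0; cleared 0 line(s) (total 0); column heights now [2 3 3 3 0 0], max=3
Drop 3: S rot0 at col 0 lands with bottom-row=3; cleared 0 line(s) (total 0); column heights now [4 5 5 3 0 0], max=5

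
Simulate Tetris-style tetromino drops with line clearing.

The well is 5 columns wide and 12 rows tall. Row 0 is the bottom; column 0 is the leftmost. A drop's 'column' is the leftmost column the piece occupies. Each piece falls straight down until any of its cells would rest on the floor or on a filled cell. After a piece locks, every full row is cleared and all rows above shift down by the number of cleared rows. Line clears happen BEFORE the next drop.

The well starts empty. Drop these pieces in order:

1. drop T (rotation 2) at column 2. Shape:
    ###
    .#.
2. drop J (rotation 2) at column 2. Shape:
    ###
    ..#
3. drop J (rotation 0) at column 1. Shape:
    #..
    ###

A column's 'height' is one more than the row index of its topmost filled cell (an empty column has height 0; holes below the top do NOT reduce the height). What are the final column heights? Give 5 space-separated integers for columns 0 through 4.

Answer: 0 6 5 5 4

Derivation:
Drop 1: T rot2 at col 2 lands with bottom-row=0; cleared 0 line(s) (total 0); column heights now [0 0 2 2 2], max=2
Drop 2: J rot2 at col 2 lands with bottom-row=2; cleared 0 line(s) (total 0); column heights now [0 0 4 4 4], max=4
Drop 3: J rot0 at col 1 lands with bottom-row=4; cleared 0 line(s) (total 0); column heights now [0 6 5 5 4], max=6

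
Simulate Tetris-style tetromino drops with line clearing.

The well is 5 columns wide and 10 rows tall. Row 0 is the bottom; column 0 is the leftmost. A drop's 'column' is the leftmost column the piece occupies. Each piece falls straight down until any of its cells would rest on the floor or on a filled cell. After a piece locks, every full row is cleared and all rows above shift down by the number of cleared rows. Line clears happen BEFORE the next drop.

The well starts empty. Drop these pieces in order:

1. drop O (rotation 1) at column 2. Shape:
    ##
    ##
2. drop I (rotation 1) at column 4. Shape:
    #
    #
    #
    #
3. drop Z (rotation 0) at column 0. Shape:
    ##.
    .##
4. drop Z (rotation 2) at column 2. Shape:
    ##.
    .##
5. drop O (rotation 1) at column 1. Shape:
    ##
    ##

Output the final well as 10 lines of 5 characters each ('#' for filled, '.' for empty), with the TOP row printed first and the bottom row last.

Drop 1: O rot1 at col 2 lands with bottom-row=0; cleared 0 line(s) (total 0); column heights now [0 0 2 2 0], max=2
Drop 2: I rot1 at col 4 lands with bottom-row=0; cleared 0 line(s) (total 0); column heights now [0 0 2 2 4], max=4
Drop 3: Z rot0 at col 0 lands with bottom-row=2; cleared 0 line(s) (total 0); column heights now [4 4 3 2 4], max=4
Drop 4: Z rot2 at col 2 lands with bottom-row=4; cleared 0 line(s) (total 0); column heights now [4 4 6 6 5], max=6
Drop 5: O rot1 at col 1 lands with bottom-row=6; cleared 0 line(s) (total 0); column heights now [4 8 8 6 5], max=8

Answer: .....
.....
.##..
.##..
..##.
...##
##..#
.##.#
..###
..###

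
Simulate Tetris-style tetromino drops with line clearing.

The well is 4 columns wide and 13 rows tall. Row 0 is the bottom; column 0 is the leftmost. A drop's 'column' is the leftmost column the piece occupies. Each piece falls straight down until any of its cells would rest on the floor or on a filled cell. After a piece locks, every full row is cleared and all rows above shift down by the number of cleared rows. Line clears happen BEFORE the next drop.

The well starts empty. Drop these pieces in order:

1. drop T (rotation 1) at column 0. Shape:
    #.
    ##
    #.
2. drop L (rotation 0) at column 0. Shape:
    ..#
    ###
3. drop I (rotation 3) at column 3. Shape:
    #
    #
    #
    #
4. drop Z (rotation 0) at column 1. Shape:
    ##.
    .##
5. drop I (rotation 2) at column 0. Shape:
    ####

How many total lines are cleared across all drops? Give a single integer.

Drop 1: T rot1 at col 0 lands with bottom-row=0; cleared 0 line(s) (total 0); column heights now [3 2 0 0], max=3
Drop 2: L rot0 at col 0 lands with bottom-row=3; cleared 0 line(s) (total 0); column heights now [4 4 5 0], max=5
Drop 3: I rot3 at col 3 lands with bottom-row=0; cleared 1 line(s) (total 1); column heights now [3 2 4 3], max=4
Drop 4: Z rot0 at col 1 lands with bottom-row=4; cleared 0 line(s) (total 1); column heights now [3 6 6 5], max=6
Drop 5: I rot2 at col 0 lands with bottom-row=6; cleared 1 line(s) (total 2); column heights now [3 6 6 5], max=6

Answer: 2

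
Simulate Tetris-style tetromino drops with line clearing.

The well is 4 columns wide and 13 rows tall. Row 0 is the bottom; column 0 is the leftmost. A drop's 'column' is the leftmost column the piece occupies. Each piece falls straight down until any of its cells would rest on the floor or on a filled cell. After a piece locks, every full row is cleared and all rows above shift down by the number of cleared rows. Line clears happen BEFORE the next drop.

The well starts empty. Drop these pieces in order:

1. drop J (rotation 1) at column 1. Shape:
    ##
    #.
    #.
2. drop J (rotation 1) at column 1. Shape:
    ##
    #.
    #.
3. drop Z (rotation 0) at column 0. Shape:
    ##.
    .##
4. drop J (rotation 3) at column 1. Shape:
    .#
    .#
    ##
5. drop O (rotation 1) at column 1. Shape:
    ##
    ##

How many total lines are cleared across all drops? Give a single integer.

Drop 1: J rot1 at col 1 lands with bottom-row=0; cleared 0 line(s) (total 0); column heights now [0 3 3 0], max=3
Drop 2: J rot1 at col 1 lands with bottom-row=3; cleared 0 line(s) (total 0); column heights now [0 6 6 0], max=6
Drop 3: Z rot0 at col 0 lands with bottom-row=6; cleared 0 line(s) (total 0); column heights now [8 8 7 0], max=8
Drop 4: J rot3 at col 1 lands with bottom-row=8; cleared 0 line(s) (total 0); column heights now [8 9 11 0], max=11
Drop 5: O rot1 at col 1 lands with bottom-row=11; cleared 0 line(s) (total 0); column heights now [8 13 13 0], max=13

Answer: 0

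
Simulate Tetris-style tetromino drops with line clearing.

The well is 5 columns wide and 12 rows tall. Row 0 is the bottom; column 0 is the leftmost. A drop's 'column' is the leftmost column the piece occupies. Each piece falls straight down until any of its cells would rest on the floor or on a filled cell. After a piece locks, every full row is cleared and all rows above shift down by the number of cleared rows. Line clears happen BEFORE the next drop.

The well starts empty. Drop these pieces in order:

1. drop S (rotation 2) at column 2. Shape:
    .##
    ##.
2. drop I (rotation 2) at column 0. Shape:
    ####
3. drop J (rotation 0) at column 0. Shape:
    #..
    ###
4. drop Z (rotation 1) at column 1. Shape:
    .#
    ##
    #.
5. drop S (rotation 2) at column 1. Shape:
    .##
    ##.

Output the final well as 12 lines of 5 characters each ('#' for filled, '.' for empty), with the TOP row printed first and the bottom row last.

Drop 1: S rot2 at col 2 lands with bottom-row=0; cleared 0 line(s) (total 0); column heights now [0 0 1 2 2], max=2
Drop 2: I rot2 at col 0 lands with bottom-row=2; cleared 0 line(s) (total 0); column heights now [3 3 3 3 2], max=3
Drop 3: J rot0 at col 0 lands with bottom-row=3; cleared 0 line(s) (total 0); column heights now [5 4 4 3 2], max=5
Drop 4: Z rot1 at col 1 lands with bottom-row=4; cleared 0 line(s) (total 0); column heights now [5 6 7 3 2], max=7
Drop 5: S rot2 at col 1 lands with bottom-row=7; cleared 0 line(s) (total 0); column heights now [5 8 9 9 2], max=9

Answer: .....
.....
.....
..##.
.##..
..#..
.##..
##...
###..
####.
...##
..##.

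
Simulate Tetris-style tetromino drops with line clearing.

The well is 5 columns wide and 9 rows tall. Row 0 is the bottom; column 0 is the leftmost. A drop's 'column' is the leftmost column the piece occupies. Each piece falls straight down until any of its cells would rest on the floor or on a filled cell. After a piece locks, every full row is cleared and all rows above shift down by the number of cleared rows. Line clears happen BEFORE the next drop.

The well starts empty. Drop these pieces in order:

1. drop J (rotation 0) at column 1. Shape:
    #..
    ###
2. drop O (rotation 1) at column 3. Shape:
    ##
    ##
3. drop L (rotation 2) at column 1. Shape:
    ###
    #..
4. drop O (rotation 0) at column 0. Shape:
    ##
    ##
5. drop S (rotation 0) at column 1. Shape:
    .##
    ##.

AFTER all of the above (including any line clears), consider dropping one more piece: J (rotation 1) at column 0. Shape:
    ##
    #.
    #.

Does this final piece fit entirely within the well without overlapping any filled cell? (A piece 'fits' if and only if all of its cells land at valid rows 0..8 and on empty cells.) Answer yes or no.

Answer: yes

Derivation:
Drop 1: J rot0 at col 1 lands with bottom-row=0; cleared 0 line(s) (total 0); column heights now [0 2 1 1 0], max=2
Drop 2: O rot1 at col 3 lands with bottom-row=1; cleared 0 line(s) (total 0); column heights now [0 2 1 3 3], max=3
Drop 3: L rot2 at col 1 lands with bottom-row=2; cleared 0 line(s) (total 0); column heights now [0 4 4 4 3], max=4
Drop 4: O rot0 at col 0 lands with bottom-row=4; cleared 0 line(s) (total 0); column heights now [6 6 4 4 3], max=6
Drop 5: S rot0 at col 1 lands with bottom-row=6; cleared 0 line(s) (total 0); column heights now [6 7 8 8 3], max=8
Test piece J rot1 at col 0 (width 2): heights before test = [6 7 8 8 3]; fits = True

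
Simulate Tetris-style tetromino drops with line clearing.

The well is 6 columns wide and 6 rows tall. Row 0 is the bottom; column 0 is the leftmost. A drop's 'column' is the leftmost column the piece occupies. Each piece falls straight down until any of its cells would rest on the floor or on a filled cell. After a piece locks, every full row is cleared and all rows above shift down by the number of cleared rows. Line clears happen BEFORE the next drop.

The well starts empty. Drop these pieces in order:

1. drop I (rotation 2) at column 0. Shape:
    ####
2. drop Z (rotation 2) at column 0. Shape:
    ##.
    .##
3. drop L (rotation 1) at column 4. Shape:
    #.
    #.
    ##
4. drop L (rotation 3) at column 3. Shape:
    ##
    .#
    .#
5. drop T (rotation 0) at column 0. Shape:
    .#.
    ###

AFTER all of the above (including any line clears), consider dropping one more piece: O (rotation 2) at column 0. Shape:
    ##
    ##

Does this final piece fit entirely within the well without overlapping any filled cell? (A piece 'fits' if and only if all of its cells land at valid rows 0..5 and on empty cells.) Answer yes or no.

Drop 1: I rot2 at col 0 lands with bottom-row=0; cleared 0 line(s) (total 0); column heights now [1 1 1 1 0 0], max=1
Drop 2: Z rot2 at col 0 lands with bottom-row=1; cleared 0 line(s) (total 0); column heights now [3 3 2 1 0 0], max=3
Drop 3: L rot1 at col 4 lands with bottom-row=0; cleared 1 line(s) (total 1); column heights now [2 2 1 0 2 0], max=2
Drop 4: L rot3 at col 3 lands with bottom-row=2; cleared 0 line(s) (total 1); column heights now [2 2 1 5 5 0], max=5
Drop 5: T rot0 at col 0 lands with bottom-row=2; cleared 0 line(s) (total 1); column heights now [3 4 3 5 5 0], max=5
Test piece O rot2 at col 0 (width 2): heights before test = [3 4 3 5 5 0]; fits = True

Answer: yes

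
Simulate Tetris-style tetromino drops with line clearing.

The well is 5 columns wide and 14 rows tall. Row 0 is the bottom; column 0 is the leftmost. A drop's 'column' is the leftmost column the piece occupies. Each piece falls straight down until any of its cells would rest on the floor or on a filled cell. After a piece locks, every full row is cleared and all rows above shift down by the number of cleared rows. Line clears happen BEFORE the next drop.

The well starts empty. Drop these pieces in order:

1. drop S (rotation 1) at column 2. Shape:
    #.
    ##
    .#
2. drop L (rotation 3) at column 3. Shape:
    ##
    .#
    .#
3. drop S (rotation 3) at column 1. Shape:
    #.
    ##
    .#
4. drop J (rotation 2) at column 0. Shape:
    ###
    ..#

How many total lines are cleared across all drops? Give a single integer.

Drop 1: S rot1 at col 2 lands with bottom-row=0; cleared 0 line(s) (total 0); column heights now [0 0 3 2 0], max=3
Drop 2: L rot3 at col 3 lands with bottom-row=0; cleared 0 line(s) (total 0); column heights now [0 0 3 3 3], max=3
Drop 3: S rot3 at col 1 lands with bottom-row=3; cleared 0 line(s) (total 0); column heights now [0 6 5 3 3], max=6
Drop 4: J rot2 at col 0 lands with bottom-row=5; cleared 0 line(s) (total 0); column heights now [7 7 7 3 3], max=7

Answer: 0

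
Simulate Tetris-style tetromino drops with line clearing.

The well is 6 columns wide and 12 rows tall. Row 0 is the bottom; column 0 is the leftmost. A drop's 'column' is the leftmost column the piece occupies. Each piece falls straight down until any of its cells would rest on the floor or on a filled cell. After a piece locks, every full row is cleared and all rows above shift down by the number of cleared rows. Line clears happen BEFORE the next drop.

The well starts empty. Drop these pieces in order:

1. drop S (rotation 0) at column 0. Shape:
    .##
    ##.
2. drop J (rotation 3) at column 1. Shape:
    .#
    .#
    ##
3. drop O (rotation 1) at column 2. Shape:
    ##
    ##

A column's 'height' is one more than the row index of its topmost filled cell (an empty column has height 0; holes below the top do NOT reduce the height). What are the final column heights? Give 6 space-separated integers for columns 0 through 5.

Drop 1: S rot0 at col 0 lands with bottom-row=0; cleared 0 line(s) (total 0); column heights now [1 2 2 0 0 0], max=2
Drop 2: J rot3 at col 1 lands with bottom-row=2; cleared 0 line(s) (total 0); column heights now [1 3 5 0 0 0], max=5
Drop 3: O rot1 at col 2 lands with bottom-row=5; cleared 0 line(s) (total 0); column heights now [1 3 7 7 0 0], max=7

Answer: 1 3 7 7 0 0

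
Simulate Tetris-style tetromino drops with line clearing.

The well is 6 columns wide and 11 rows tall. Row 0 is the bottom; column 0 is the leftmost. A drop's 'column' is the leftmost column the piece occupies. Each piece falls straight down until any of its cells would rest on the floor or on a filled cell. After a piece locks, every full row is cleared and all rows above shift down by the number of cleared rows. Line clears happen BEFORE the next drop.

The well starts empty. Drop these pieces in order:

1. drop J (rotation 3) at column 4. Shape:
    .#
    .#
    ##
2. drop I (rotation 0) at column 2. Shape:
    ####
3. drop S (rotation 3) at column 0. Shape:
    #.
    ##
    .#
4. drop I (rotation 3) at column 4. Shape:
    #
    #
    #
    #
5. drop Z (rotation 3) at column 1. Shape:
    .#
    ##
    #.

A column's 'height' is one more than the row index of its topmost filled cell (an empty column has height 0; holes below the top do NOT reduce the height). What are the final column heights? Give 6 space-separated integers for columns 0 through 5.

Drop 1: J rot3 at col 4 lands with bottom-row=0; cleared 0 line(s) (total 0); column heights now [0 0 0 0 1 3], max=3
Drop 2: I rot0 at col 2 lands with bottom-row=3; cleared 0 line(s) (total 0); column heights now [0 0 4 4 4 4], max=4
Drop 3: S rot3 at col 0 lands with bottom-row=0; cleared 0 line(s) (total 0); column heights now [3 2 4 4 4 4], max=4
Drop 4: I rot3 at col 4 lands with bottom-row=4; cleared 0 line(s) (total 0); column heights now [3 2 4 4 8 4], max=8
Drop 5: Z rot3 at col 1 lands with bottom-row=3; cleared 0 line(s) (total 0); column heights now [3 5 6 4 8 4], max=8

Answer: 3 5 6 4 8 4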